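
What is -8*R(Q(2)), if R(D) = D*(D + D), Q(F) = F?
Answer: -64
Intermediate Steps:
R(D) = 2*D² (R(D) = D*(2*D) = 2*D²)
-8*R(Q(2)) = -16*2² = -16*4 = -8*8 = -64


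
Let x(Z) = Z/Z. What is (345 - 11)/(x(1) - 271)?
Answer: -167/135 ≈ -1.2370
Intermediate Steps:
x(Z) = 1
(345 - 11)/(x(1) - 271) = (345 - 11)/(1 - 271) = 334/(-270) = 334*(-1/270) = -167/135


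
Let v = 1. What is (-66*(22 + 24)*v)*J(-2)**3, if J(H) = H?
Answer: 24288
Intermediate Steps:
(-66*(22 + 24)*v)*J(-2)**3 = -66*(22 + 24)*(-2)**3 = -3036*(-8) = 24288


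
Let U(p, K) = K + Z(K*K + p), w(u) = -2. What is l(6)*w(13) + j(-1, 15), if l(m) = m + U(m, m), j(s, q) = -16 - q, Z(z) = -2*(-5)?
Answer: -75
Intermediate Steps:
Z(z) = 10
U(p, K) = 10 + K (U(p, K) = K + 10 = 10 + K)
l(m) = 10 + 2*m (l(m) = m + (10 + m) = 10 + 2*m)
l(6)*w(13) + j(-1, 15) = (10 + 2*6)*(-2) + (-16 - 1*15) = (10 + 12)*(-2) + (-16 - 15) = 22*(-2) - 31 = -44 - 31 = -75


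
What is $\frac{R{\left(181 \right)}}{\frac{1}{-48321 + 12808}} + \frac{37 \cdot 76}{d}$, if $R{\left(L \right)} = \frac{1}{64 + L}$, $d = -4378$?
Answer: $- \frac{78082427}{536305} \approx -145.59$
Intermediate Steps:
$\frac{R{\left(181 \right)}}{\frac{1}{-48321 + 12808}} + \frac{37 \cdot 76}{d} = \frac{1}{\left(64 + 181\right) \frac{1}{-48321 + 12808}} + \frac{37 \cdot 76}{-4378} = \frac{1}{245 \frac{1}{-35513}} + 2812 \left(- \frac{1}{4378}\right) = \frac{1}{245 \left(- \frac{1}{35513}\right)} - \frac{1406}{2189} = \frac{1}{245} \left(-35513\right) - \frac{1406}{2189} = - \frac{35513}{245} - \frac{1406}{2189} = - \frac{78082427}{536305}$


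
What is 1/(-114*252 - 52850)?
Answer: -1/81578 ≈ -1.2258e-5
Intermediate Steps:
1/(-114*252 - 52850) = 1/(-28728 - 52850) = 1/(-81578) = -1/81578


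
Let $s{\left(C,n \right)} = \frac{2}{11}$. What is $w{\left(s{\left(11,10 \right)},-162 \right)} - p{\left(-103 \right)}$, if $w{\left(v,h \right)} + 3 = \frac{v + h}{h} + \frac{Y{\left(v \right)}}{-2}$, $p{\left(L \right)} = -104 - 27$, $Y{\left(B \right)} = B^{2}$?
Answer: $\frac{1264156}{9801} \approx 128.98$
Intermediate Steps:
$s{\left(C,n \right)} = \frac{2}{11}$ ($s{\left(C,n \right)} = 2 \cdot \frac{1}{11} = \frac{2}{11}$)
$p{\left(L \right)} = -131$
$w{\left(v,h \right)} = -3 - \frac{v^{2}}{2} + \frac{h + v}{h}$ ($w{\left(v,h \right)} = -3 + \left(\frac{v + h}{h} + \frac{v^{2}}{-2}\right) = -3 + \left(\frac{h + v}{h} + v^{2} \left(- \frac{1}{2}\right)\right) = -3 - \left(\frac{v^{2}}{2} - \frac{h + v}{h}\right) = -3 - \frac{v^{2}}{2} + \frac{h + v}{h}$)
$w{\left(s{\left(11,10 \right)},-162 \right)} - p{\left(-103 \right)} = \left(-2 - \frac{\left(\frac{2}{11}\right)^{2}}{2} + \frac{2}{11 \left(-162\right)}\right) - -131 = \left(-2 - \frac{2}{121} + \frac{2}{11} \left(- \frac{1}{162}\right)\right) + 131 = \left(-2 - \frac{2}{121} - \frac{1}{891}\right) + 131 = - \frac{19775}{9801} + 131 = \frac{1264156}{9801}$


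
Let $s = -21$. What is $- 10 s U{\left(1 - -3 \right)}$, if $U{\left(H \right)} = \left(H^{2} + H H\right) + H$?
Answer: $7560$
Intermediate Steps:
$U{\left(H \right)} = H + 2 H^{2}$ ($U{\left(H \right)} = \left(H^{2} + H^{2}\right) + H = 2 H^{2} + H = H + 2 H^{2}$)
$- 10 s U{\left(1 - -3 \right)} = \left(-10\right) \left(-21\right) \left(1 - -3\right) \left(1 + 2 \left(1 - -3\right)\right) = 210 \left(1 + 3\right) \left(1 + 2 \left(1 + 3\right)\right) = 210 \cdot 4 \left(1 + 2 \cdot 4\right) = 210 \cdot 4 \left(1 + 8\right) = 210 \cdot 4 \cdot 9 = 210 \cdot 36 = 7560$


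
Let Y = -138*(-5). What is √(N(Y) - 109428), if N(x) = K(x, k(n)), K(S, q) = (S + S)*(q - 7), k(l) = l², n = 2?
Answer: 52*I*√42 ≈ 337.0*I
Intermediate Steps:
Y = 690
K(S, q) = 2*S*(-7 + q) (K(S, q) = (2*S)*(-7 + q) = 2*S*(-7 + q))
N(x) = -6*x (N(x) = 2*x*(-7 + 2²) = 2*x*(-7 + 4) = 2*x*(-3) = -6*x)
√(N(Y) - 109428) = √(-6*690 - 109428) = √(-4140 - 109428) = √(-113568) = 52*I*√42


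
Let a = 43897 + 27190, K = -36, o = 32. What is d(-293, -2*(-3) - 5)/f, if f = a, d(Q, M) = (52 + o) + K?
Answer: 48/71087 ≈ 0.00067523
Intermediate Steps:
a = 71087
d(Q, M) = 48 (d(Q, M) = (52 + 32) - 36 = 84 - 36 = 48)
f = 71087
d(-293, -2*(-3) - 5)/f = 48/71087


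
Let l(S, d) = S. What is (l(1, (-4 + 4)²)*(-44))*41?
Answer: -1804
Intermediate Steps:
(l(1, (-4 + 4)²)*(-44))*41 = (1*(-44))*41 = -44*41 = -1804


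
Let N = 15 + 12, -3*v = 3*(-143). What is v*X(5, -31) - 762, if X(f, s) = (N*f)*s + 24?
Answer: -595785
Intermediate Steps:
v = 143 (v = -(-143) = -⅓*(-429) = 143)
N = 27
X(f, s) = 24 + 27*f*s (X(f, s) = (27*f)*s + 24 = 27*f*s + 24 = 24 + 27*f*s)
v*X(5, -31) - 762 = 143*(24 + 27*5*(-31)) - 762 = 143*(24 - 4185) - 762 = 143*(-4161) - 762 = -595023 - 762 = -595785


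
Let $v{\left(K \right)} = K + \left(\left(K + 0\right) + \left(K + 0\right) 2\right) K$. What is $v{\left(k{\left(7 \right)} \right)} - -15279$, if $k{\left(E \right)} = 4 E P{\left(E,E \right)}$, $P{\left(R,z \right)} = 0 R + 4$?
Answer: $53023$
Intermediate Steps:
$P{\left(R,z \right)} = 4$ ($P{\left(R,z \right)} = 0 + 4 = 4$)
$k{\left(E \right)} = 16 E$ ($k{\left(E \right)} = 4 E 4 = 16 E$)
$v{\left(K \right)} = K + 3 K^{2}$ ($v{\left(K \right)} = K + \left(K + K 2\right) K = K + \left(K + 2 K\right) K = K + 3 K K = K + 3 K^{2}$)
$v{\left(k{\left(7 \right)} \right)} - -15279 = 16 \cdot 7 \left(1 + 3 \cdot 16 \cdot 7\right) - -15279 = 112 \left(1 + 3 \cdot 112\right) + 15279 = 112 \left(1 + 336\right) + 15279 = 112 \cdot 337 + 15279 = 37744 + 15279 = 53023$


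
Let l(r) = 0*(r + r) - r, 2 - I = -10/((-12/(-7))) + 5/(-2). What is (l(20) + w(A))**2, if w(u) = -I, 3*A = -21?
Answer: 8281/9 ≈ 920.11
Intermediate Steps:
A = -7 (A = (1/3)*(-21) = -7)
I = 31/3 (I = 2 - (-10/((-12/(-7))) + 5/(-2)) = 2 - (-10/((-12*(-1/7))) + 5*(-1/2)) = 2 - (-10/12/7 - 5/2) = 2 - (-10*7/12 - 5/2) = 2 - (-35/6 - 5/2) = 2 - 1*(-25/3) = 2 + 25/3 = 31/3 ≈ 10.333)
w(u) = -31/3 (w(u) = -1*31/3 = -31/3)
l(r) = -r (l(r) = 0*(2*r) - r = 0 - r = -r)
(l(20) + w(A))**2 = (-1*20 - 31/3)**2 = (-20 - 31/3)**2 = (-91/3)**2 = 8281/9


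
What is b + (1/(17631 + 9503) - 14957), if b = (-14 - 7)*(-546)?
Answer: -94724793/27134 ≈ -3491.0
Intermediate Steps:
b = 11466 (b = -21*(-546) = 11466)
b + (1/(17631 + 9503) - 14957) = 11466 + (1/(17631 + 9503) - 14957) = 11466 + (1/27134 - 14957) = 11466 - 405843237/27134 = -94724793/27134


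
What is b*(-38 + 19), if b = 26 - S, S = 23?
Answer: -57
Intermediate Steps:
b = 3 (b = 26 - 1*23 = 26 - 23 = 3)
b*(-38 + 19) = 3*(-38 + 19) = 3*(-19) = -57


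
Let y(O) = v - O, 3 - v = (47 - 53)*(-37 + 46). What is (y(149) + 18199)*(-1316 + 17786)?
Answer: 298222290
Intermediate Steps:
v = 57 (v = 3 - (47 - 53)*(-37 + 46) = 3 - (-6)*9 = 3 - 1*(-54) = 3 + 54 = 57)
y(O) = 57 - O
(y(149) + 18199)*(-1316 + 17786) = ((57 - 1*149) + 18199)*(-1316 + 17786) = ((57 - 149) + 18199)*16470 = (-92 + 18199)*16470 = 18107*16470 = 298222290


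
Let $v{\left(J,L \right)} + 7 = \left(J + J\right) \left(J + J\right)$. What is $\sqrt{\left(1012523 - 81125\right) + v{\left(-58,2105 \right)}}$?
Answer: $3 \sqrt{104983} \approx 972.03$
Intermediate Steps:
$v{\left(J,L \right)} = -7 + 4 J^{2}$ ($v{\left(J,L \right)} = -7 + \left(J + J\right) \left(J + J\right) = -7 + 2 J 2 J = -7 + 4 J^{2}$)
$\sqrt{\left(1012523 - 81125\right) + v{\left(-58,2105 \right)}} = \sqrt{\left(1012523 - 81125\right) - \left(7 - 4 \left(-58\right)^{2}\right)} = \sqrt{931398 + \left(-7 + 4 \cdot 3364\right)} = \sqrt{931398 + \left(-7 + 13456\right)} = \sqrt{931398 + 13449} = \sqrt{944847} = 3 \sqrt{104983}$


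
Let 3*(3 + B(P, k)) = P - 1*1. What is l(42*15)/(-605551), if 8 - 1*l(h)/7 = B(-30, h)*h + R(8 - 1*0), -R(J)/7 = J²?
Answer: -61992/605551 ≈ -0.10237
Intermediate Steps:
B(P, k) = -10/3 + P/3 (B(P, k) = -3 + (P - 1*1)/3 = -3 + (P - 1)/3 = -3 + (-1 + P)/3 = -3 + (-⅓ + P/3) = -10/3 + P/3)
R(J) = -7*J²
l(h) = 3192 + 280*h/3 (l(h) = 56 - 7*((-10/3 + (⅓)*(-30))*h - 7*(8 - 1*0)²) = 56 - 7*((-10/3 - 10)*h - 7*(8 + 0)²) = 56 - 7*(-40*h/3 - 7*8²) = 56 - 7*(-40*h/3 - 7*64) = 56 - 7*(-40*h/3 - 448) = 56 - 7*(-448 - 40*h/3) = 56 + (3136 + 280*h/3) = 3192 + 280*h/3)
l(42*15)/(-605551) = (3192 + 280*(42*15)/3)/(-605551) = (3192 + (280/3)*630)*(-1/605551) = (3192 + 58800)*(-1/605551) = 61992*(-1/605551) = -61992/605551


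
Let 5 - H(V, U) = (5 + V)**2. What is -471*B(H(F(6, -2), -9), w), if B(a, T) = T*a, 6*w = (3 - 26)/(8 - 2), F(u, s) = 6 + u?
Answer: -256381/3 ≈ -85460.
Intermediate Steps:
H(V, U) = 5 - (5 + V)**2
w = -23/36 (w = ((3 - 26)/(8 - 2))/6 = (-23/6)/6 = (-23*1/6)/6 = (1/6)*(-23/6) = -23/36 ≈ -0.63889)
-471*B(H(F(6, -2), -9), w) = -(-3611)*(5 - (5 + (6 + 6))**2)/12 = -(-3611)*(5 - (5 + 12)**2)/12 = -(-3611)*(5 - 1*17**2)/12 = -(-3611)*(5 - 1*289)/12 = -(-3611)*(5 - 289)/12 = -(-3611)*(-284)/12 = -471*1633/9 = -256381/3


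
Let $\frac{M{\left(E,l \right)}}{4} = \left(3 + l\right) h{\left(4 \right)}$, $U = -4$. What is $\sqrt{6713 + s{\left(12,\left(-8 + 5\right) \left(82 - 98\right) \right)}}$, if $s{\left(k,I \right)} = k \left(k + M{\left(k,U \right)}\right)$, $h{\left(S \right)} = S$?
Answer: $\sqrt{6665} \approx 81.639$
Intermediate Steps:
$M{\left(E,l \right)} = 48 + 16 l$ ($M{\left(E,l \right)} = 4 \left(3 + l\right) 4 = 4 \left(12 + 4 l\right) = 48 + 16 l$)
$s{\left(k,I \right)} = k \left(-16 + k\right)$ ($s{\left(k,I \right)} = k \left(k + \left(48 + 16 \left(-4\right)\right)\right) = k \left(k + \left(48 - 64\right)\right) = k \left(k - 16\right) = k \left(-16 + k\right)$)
$\sqrt{6713 + s{\left(12,\left(-8 + 5\right) \left(82 - 98\right) \right)}} = \sqrt{6713 + 12 \left(-16 + 12\right)} = \sqrt{6713 + 12 \left(-4\right)} = \sqrt{6713 - 48} = \sqrt{6665}$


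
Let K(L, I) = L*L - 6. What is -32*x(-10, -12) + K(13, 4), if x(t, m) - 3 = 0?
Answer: 67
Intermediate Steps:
K(L, I) = -6 + L² (K(L, I) = L² - 6 = -6 + L²)
x(t, m) = 3 (x(t, m) = 3 + 0 = 3)
-32*x(-10, -12) + K(13, 4) = -32*3 + (-6 + 13²) = -96 + (-6 + 169) = -96 + 163 = 67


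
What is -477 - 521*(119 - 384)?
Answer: 137588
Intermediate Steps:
-477 - 521*(119 - 384) = -477 - 521*(-265) = -477 + 138065 = 137588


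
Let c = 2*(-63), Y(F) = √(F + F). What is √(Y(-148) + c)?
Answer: √(-126 + 2*I*√74) ≈ 0.76458 + 11.251*I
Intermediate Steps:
Y(F) = √2*√F (Y(F) = √(2*F) = √2*√F)
c = -126
√(Y(-148) + c) = √(√2*√(-148) - 126) = √(√2*(2*I*√37) - 126) = √(2*I*√74 - 126) = √(-126 + 2*I*√74)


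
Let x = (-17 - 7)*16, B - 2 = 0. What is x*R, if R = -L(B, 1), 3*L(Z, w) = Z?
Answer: 256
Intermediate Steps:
B = 2 (B = 2 + 0 = 2)
L(Z, w) = Z/3
x = -384 (x = -24*16 = -384)
R = -⅔ (R = -2/3 = -1*⅔ = -⅔ ≈ -0.66667)
x*R = -384*(-⅔) = 256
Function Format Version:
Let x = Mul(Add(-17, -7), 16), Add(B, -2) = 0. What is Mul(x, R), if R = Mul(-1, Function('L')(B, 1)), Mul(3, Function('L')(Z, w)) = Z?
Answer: 256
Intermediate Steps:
B = 2 (B = Add(2, 0) = 2)
Function('L')(Z, w) = Mul(Rational(1, 3), Z)
x = -384 (x = Mul(-24, 16) = -384)
R = Rational(-2, 3) (R = Mul(-1, Mul(Rational(1, 3), 2)) = Mul(-1, Rational(2, 3)) = Rational(-2, 3) ≈ -0.66667)
Mul(x, R) = Mul(-384, Rational(-2, 3)) = 256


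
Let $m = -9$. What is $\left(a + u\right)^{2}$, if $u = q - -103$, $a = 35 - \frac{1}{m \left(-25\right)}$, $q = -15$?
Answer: $\frac{765850276}{50625} \approx 15128.0$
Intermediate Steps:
$a = \frac{7874}{225}$ ($a = 35 - \frac{1}{\left(-9\right) \left(-25\right)} = 35 - \frac{1}{225} = \frac{7874}{225} \approx 34.996$)
$u = 88$ ($u = -15 - -103 = -15 + 103 = 88$)
$\left(a + u\right)^{2} = \left(\frac{7874}{225} + 88\right)^{2} = \left(\frac{27674}{225}\right)^{2} = \frac{765850276}{50625}$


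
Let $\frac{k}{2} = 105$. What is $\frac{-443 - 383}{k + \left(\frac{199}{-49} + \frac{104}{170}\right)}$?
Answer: $- \frac{3440290}{860283} \approx -3.999$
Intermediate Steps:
$k = 210$ ($k = 2 \cdot 105 = 210$)
$\frac{-443 - 383}{k + \left(\frac{199}{-49} + \frac{104}{170}\right)} = \frac{-443 - 383}{210 + \left(\frac{199}{-49} + \frac{104}{170}\right)} = - \frac{826}{210 + \left(199 \left(- \frac{1}{49}\right) + 104 \cdot \frac{1}{170}\right)} = - \frac{826}{210 + \left(- \frac{199}{49} + \frac{52}{85}\right)} = - \frac{826}{210 - \frac{14367}{4165}} = - \frac{826}{\frac{860283}{4165}} = \left(-826\right) \frac{4165}{860283} = - \frac{3440290}{860283}$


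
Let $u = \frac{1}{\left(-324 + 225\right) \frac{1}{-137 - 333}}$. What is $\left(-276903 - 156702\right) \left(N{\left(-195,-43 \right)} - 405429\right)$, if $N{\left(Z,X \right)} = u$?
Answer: $\frac{5801201439535}{33} \approx 1.7579 \cdot 10^{11}$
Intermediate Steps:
$u = \frac{470}{99}$ ($u = \frac{1}{\left(-99\right) \frac{1}{-470}} = \frac{1}{\left(-99\right) \left(- \frac{1}{470}\right)} = \frac{1}{\frac{99}{470}} = \frac{470}{99} \approx 4.7475$)
$N{\left(Z,X \right)} = \frac{470}{99}$
$\left(-276903 - 156702\right) \left(N{\left(-195,-43 \right)} - 405429\right) = \left(-276903 - 156702\right) \left(\frac{470}{99} - 405429\right) = \left(-433605\right) \left(- \frac{40137001}{99}\right) = \frac{5801201439535}{33}$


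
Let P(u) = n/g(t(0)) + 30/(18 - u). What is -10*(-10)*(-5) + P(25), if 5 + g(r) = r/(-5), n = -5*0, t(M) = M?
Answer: -3530/7 ≈ -504.29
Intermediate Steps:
n = 0
g(r) = -5 - r/5 (g(r) = -5 + r/(-5) = -5 + r*(-⅕) = -5 - r/5)
P(u) = 30/(18 - u) (P(u) = 0/(-5 - ⅕*0) + 30/(18 - u) = 0/(-5 + 0) + 30/(18 - u) = 0/(-5) + 30/(18 - u) = 0*(-⅕) + 30/(18 - u) = 0 + 30/(18 - u) = 30/(18 - u))
-10*(-10)*(-5) + P(25) = -10*(-10)*(-5) - 30/(-18 + 25) = 100*(-5) - 30/7 = -500 - 30*⅐ = -500 - 30/7 = -3530/7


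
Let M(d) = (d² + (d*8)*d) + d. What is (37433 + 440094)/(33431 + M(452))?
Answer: 477527/1872619 ≈ 0.25500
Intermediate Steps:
M(d) = d + 9*d² (M(d) = (d² + (8*d)*d) + d = (d² + 8*d²) + d = 9*d² + d = d + 9*d²)
(37433 + 440094)/(33431 + M(452)) = (37433 + 440094)/(33431 + 452*(1 + 9*452)) = 477527/(33431 + 452*(1 + 4068)) = 477527/(33431 + 452*4069) = 477527/(33431 + 1839188) = 477527/1872619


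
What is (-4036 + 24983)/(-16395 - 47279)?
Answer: -20947/63674 ≈ -0.32897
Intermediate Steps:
(-4036 + 24983)/(-16395 - 47279) = 20947/(-63674) = 20947*(-1/63674) = -20947/63674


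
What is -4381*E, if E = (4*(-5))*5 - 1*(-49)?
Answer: 223431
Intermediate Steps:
E = -51 (E = -20*5 + 49 = -100 + 49 = -51)
-4381*E = -4381*(-51) = 223431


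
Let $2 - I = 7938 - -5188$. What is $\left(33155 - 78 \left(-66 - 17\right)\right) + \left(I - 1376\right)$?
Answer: $25129$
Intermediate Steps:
$I = -13124$ ($I = 2 - \left(7938 - -5188\right) = 2 - \left(7938 + 5188\right) = 2 - 13126 = -13124$)
$\left(33155 - 78 \left(-66 - 17\right)\right) + \left(I - 1376\right) = \left(33155 - 78 \left(-66 - 17\right)\right) - 14500 = \left(33155 - -6474\right) - 14500 = \left(33155 + 6474\right) - 14500 = 39629 - 14500 = 25129$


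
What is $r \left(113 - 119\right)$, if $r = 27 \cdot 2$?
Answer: $-324$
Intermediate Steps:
$r = 54$
$r \left(113 - 119\right) = 54 \left(113 - 119\right) = 54 \left(-6\right) = -324$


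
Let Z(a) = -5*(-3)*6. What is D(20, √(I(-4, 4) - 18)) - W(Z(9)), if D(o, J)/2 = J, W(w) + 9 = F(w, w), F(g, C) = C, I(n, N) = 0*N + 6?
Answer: -81 + 4*I*√3 ≈ -81.0 + 6.9282*I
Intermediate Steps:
I(n, N) = 6 (I(n, N) = 0 + 6 = 6)
Z(a) = 90 (Z(a) = 15*6 = 90)
W(w) = -9 + w
D(o, J) = 2*J
D(20, √(I(-4, 4) - 18)) - W(Z(9)) = 2*√(6 - 18) - (-9 + 90) = 2*√(-12) - 1*81 = 2*(2*I*√3) - 81 = 4*I*√3 - 81 = -81 + 4*I*√3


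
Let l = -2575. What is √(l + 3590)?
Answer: √1015 ≈ 31.859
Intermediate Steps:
√(l + 3590) = √(-2575 + 3590) = √1015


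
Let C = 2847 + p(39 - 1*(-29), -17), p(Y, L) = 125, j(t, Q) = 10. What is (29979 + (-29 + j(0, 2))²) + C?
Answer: 33312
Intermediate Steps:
C = 2972 (C = 2847 + 125 = 2972)
(29979 + (-29 + j(0, 2))²) + C = (29979 + (-29 + 10)²) + 2972 = (29979 + (-19)²) + 2972 = (29979 + 361) + 2972 = 30340 + 2972 = 33312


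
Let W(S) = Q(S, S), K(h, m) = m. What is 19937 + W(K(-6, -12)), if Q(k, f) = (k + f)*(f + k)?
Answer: 20513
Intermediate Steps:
Q(k, f) = (f + k)**2 (Q(k, f) = (f + k)*(f + k) = (f + k)**2)
W(S) = 4*S**2 (W(S) = (S + S)**2 = (2*S)**2 = 4*S**2)
19937 + W(K(-6, -12)) = 19937 + 4*(-12)**2 = 19937 + 4*144 = 19937 + 576 = 20513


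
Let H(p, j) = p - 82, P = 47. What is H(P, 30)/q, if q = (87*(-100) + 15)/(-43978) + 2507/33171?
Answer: -51057798330/398342981 ≈ -128.18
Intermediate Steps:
H(p, j) = -82 + p
q = 398342981/1458794238 (q = (-8700 + 15)*(-1/43978) + 2507*(1/33171) = -8685*(-1/43978) + 2507/33171 = 8685/43978 + 2507/33171 = 398342981/1458794238 ≈ 0.27306)
H(P, 30)/q = (-82 + 47)/(398342981/1458794238) = -35*1458794238/398342981 = -51057798330/398342981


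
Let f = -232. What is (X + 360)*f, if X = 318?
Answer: -157296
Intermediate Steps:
(X + 360)*f = (318 + 360)*(-232) = 678*(-232) = -157296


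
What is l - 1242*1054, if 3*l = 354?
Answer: -1308950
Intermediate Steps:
l = 118 (l = (⅓)*354 = 118)
l - 1242*1054 = 118 - 1242*1054 = 118 - 1309068 = -1308950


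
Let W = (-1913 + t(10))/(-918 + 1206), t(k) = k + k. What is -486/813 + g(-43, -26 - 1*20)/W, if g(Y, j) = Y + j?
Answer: 2213202/171001 ≈ 12.943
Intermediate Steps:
t(k) = 2*k
W = -631/96 (W = (-1913 + 2*10)/(-918 + 1206) = (-1913 + 20)/288 = -1893*1/288 = -631/96 ≈ -6.5729)
-486/813 + g(-43, -26 - 1*20)/W = -486/813 + (-43 + (-26 - 1*20))/(-631/96) = -486*1/813 + (-43 + (-26 - 20))*(-96/631) = -162/271 + (-43 - 46)*(-96/631) = -162/271 - 89*(-96/631) = -162/271 + 8544/631 = 2213202/171001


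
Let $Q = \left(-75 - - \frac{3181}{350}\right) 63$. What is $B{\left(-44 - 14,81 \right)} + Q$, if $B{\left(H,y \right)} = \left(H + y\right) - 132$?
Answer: $- \frac{213071}{50} \approx -4261.4$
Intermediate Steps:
$B{\left(H,y \right)} = -132 + H + y$
$Q = - \frac{207621}{50}$ ($Q = \left(-75 + \left(\left(\left(-26\right) \left(- \frac{1}{28}\right) - - \frac{4}{25}\right) + 8\right)\right) 63 = \left(-75 + \left(\left(\frac{13}{14} + \frac{4}{25}\right) + 8\right)\right) 63 = \left(-75 + \left(\frac{381}{350} + 8\right)\right) 63 = \left(-75 + \frac{3181}{350}\right) 63 = \left(- \frac{23069}{350}\right) 63 = - \frac{207621}{50} \approx -4152.4$)
$B{\left(-44 - 14,81 \right)} + Q = \left(-132 - 58 + 81\right) - \frac{207621}{50} = -109 - \frac{207621}{50} = - \frac{213071}{50}$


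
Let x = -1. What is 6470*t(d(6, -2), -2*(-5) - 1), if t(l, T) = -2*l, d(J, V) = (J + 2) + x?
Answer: -90580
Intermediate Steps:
d(J, V) = 1 + J (d(J, V) = (J + 2) - 1 = (2 + J) - 1 = 1 + J)
6470*t(d(6, -2), -2*(-5) - 1) = 6470*(-2*(1 + 6)) = 6470*(-2*7) = 6470*(-14) = -90580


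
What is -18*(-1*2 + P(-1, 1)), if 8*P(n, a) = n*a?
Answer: 153/4 ≈ 38.250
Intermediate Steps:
P(n, a) = a*n/8 (P(n, a) = (n*a)/8 = (a*n)/8 = a*n/8)
-18*(-1*2 + P(-1, 1)) = -18*(-1*2 + (1/8)*1*(-1)) = -18*(-2 - 1/8) = -18*(-17/8) = 153/4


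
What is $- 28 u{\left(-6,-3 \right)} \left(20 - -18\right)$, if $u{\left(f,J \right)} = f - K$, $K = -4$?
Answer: $2128$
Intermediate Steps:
$u{\left(f,J \right)} = 4 + f$ ($u{\left(f,J \right)} = f - -4 = f + 4 = 4 + f$)
$- 28 u{\left(-6,-3 \right)} \left(20 - -18\right) = - 28 \left(4 - 6\right) \left(20 - -18\right) = \left(-28\right) \left(-2\right) \left(20 + 18\right) = 56 \cdot 38 = 2128$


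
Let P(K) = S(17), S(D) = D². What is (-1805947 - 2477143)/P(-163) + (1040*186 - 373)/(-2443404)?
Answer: -10465375034723/706143756 ≈ -14820.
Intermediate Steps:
P(K) = 289 (P(K) = 17² = 289)
(-1805947 - 2477143)/P(-163) + (1040*186 - 373)/(-2443404) = (-1805947 - 2477143)/289 + (1040*186 - 373)/(-2443404) = -4283090*1/289 + (193440 - 373)*(-1/2443404) = -4283090/289 + 193067*(-1/2443404) = -4283090/289 - 193067/2443404 = -10465375034723/706143756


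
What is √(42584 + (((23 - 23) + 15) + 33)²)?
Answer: 2*√11222 ≈ 211.87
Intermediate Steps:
√(42584 + (((23 - 23) + 15) + 33)²) = √(42584 + ((0 + 15) + 33)²) = √(42584 + (15 + 33)²) = √(42584 + 48²) = √(42584 + 2304) = √44888 = 2*√11222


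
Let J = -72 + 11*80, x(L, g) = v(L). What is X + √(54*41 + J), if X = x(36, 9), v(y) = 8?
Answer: 8 + √3022 ≈ 62.973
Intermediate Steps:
x(L, g) = 8
J = 808 (J = -72 + 880 = 808)
X = 8
X + √(54*41 + J) = 8 + √(54*41 + 808) = 8 + √(2214 + 808) = 8 + √3022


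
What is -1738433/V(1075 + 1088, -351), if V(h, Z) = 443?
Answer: -1738433/443 ≈ -3924.2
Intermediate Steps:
-1738433/V(1075 + 1088, -351) = -1738433/443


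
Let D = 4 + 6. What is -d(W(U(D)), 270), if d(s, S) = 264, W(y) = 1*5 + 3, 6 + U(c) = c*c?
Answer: -264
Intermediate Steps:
D = 10
U(c) = -6 + c² (U(c) = -6 + c*c = -6 + c²)
W(y) = 8 (W(y) = 5 + 3 = 8)
-d(W(U(D)), 270) = -1*264 = -264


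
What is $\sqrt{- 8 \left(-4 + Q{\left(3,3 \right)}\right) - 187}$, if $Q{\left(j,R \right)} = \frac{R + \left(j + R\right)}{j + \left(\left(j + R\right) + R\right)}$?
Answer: $i \sqrt{161} \approx 12.689 i$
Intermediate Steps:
$Q{\left(j,R \right)} = \frac{j + 2 R}{2 R + 2 j}$ ($Q{\left(j,R \right)} = \frac{R + \left(R + j\right)}{j + \left(\left(R + j\right) + R\right)} = \frac{j + 2 R}{j + \left(j + 2 R\right)} = \frac{j + 2 R}{2 R + 2 j}$)
$\sqrt{- 8 \left(-4 + Q{\left(3,3 \right)}\right) - 187} = \sqrt{- 8 \left(-4 + \frac{3 + \frac{1}{2} \cdot 3}{3 + 3}\right) - 187} = \sqrt{- 8 \left(-4 + \frac{3 + \frac{3}{2}}{6}\right) - 187} = \sqrt{- 8 \left(-4 + \frac{1}{6} \cdot \frac{9}{2}\right) - 187} = \sqrt{- 8 \left(-4 + \frac{3}{4}\right) - 187} = \sqrt{\left(-8\right) \left(- \frac{13}{4}\right) - 187} = \sqrt{26 - 187} = \sqrt{-161} = i \sqrt{161}$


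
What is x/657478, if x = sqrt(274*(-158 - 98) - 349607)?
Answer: 3*I*sqrt(46639)/657478 ≈ 0.0009854*I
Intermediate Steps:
x = 3*I*sqrt(46639) (x = sqrt(274*(-256) - 349607) = sqrt(-70144 - 349607) = sqrt(-419751) = 3*I*sqrt(46639) ≈ 647.88*I)
x/657478 = (3*I*sqrt(46639))/657478 = (3*I*sqrt(46639))*(1/657478) = 3*I*sqrt(46639)/657478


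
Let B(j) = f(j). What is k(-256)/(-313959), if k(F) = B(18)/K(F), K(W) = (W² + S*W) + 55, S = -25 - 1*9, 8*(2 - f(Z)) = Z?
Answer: 1/93302335620 ≈ 1.0718e-11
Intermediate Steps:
f(Z) = 2 - Z/8
S = -34 (S = -25 - 9 = -34)
B(j) = 2 - j/8
K(W) = 55 + W² - 34*W (K(W) = (W² - 34*W) + 55 = 55 + W² - 34*W)
k(F) = -1/(4*(55 + F² - 34*F)) (k(F) = (2 - ⅛*18)/(55 + F² - 34*F) = (2 - 9/4)/(55 + F² - 34*F) = -1/(4*(55 + F² - 34*F)))
k(-256)/(-313959) = -1/(220 - 136*(-256) + 4*(-256)²)/(-313959) = -1/(220 + 34816 + 4*65536)*(-1/313959) = -1/(220 + 34816 + 262144)*(-1/313959) = -1/297180*(-1/313959) = 1/93302335620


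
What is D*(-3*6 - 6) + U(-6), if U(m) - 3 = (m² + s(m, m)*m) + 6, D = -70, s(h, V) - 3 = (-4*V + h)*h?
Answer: 2355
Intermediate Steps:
s(h, V) = 3 + h*(h - 4*V) (s(h, V) = 3 + (-4*V + h)*h = 3 + (h - 4*V)*h = 3 + h*(h - 4*V))
U(m) = 9 + m² + m*(3 - 3*m²) (U(m) = 3 + ((m² + (3 + m² - 4*m*m)*m) + 6) = 3 + ((m² + (3 + m² - 4*m²)*m) + 6) = 3 + ((m² + (3 - 3*m²)*m) + 6) = 3 + ((m² + m*(3 - 3*m²)) + 6) = 3 + (6 + m² + m*(3 - 3*m²)) = 9 + m² + m*(3 - 3*m²))
D*(-3*6 - 6) + U(-6) = -70*(-3*6 - 6) + (9 + (-6)² + 3*(-6)*(1 - 1*(-6)²)) = -70*(-18 - 6) + (9 + 36 + 3*(-6)*(1 - 1*36)) = -70*(-24) + (9 + 36 + 3*(-6)*(1 - 36)) = 1680 + (9 + 36 + 3*(-6)*(-35)) = 1680 + (9 + 36 + 630) = 1680 + 675 = 2355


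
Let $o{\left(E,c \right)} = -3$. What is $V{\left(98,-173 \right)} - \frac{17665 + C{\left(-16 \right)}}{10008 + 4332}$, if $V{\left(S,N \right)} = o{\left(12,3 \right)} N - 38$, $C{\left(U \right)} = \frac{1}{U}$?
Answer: $\frac{36692667}{76480} \approx 479.77$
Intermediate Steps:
$V{\left(S,N \right)} = -38 - 3 N$ ($V{\left(S,N \right)} = - 3 N - 38 = -38 - 3 N$)
$V{\left(98,-173 \right)} - \frac{17665 + C{\left(-16 \right)}}{10008 + 4332} = \left(-38 - -519\right) - \frac{17665 + \frac{1}{-16}}{10008 + 4332} = \left(-38 + 519\right) - \frac{17665 - \frac{1}{16}}{14340} = 481 - \frac{282639}{16} \cdot \frac{1}{14340} = 481 - \frac{94213}{76480} = \frac{36692667}{76480}$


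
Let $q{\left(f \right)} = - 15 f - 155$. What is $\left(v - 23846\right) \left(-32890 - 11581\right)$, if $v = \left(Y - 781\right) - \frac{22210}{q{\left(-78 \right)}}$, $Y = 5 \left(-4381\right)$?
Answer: $\frac{60038632614}{29} \approx 2.0703 \cdot 10^{9}$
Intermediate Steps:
$Y = -21905$
$q{\left(f \right)} = -155 - 15 f$
$v = - \frac{4609700}{203}$ ($v = \left(-21905 - 781\right) - \frac{22210}{-155 - -1170} = \left(-21905 - 781\right) - \frac{22210}{-155 + 1170} = -22686 - \frac{22210}{1015} = -22686 - 22210 \cdot \frac{1}{1015} = -22686 - \frac{4442}{203} = - \frac{4609700}{203} \approx -22708.0$)
$\left(v - 23846\right) \left(-32890 - 11581\right) = \left(- \frac{4609700}{203} - 23846\right) \left(-32890 - 11581\right) = \left(- \frac{9450438}{203}\right) \left(-44471\right) = \frac{60038632614}{29}$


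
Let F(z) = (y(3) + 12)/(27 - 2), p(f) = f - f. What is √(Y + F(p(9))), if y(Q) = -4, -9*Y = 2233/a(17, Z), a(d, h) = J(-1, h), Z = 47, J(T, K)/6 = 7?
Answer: I*√45258/90 ≈ 2.3638*I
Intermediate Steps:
J(T, K) = 42 (J(T, K) = 6*7 = 42)
a(d, h) = 42
p(f) = 0
Y = -319/54 (Y = -2233/(9*42) = -⅑*319/6 = -319/54 ≈ -5.9074)
F(z) = 8/25 (F(z) = (-4 + 12)/(27 - 2) = 8/25)
√(Y + F(p(9))) = √(-319/54 + 8/25) = √(-7543/1350) = I*√45258/90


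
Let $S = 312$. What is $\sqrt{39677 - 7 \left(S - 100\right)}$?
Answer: $\sqrt{38193} \approx 195.43$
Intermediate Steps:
$\sqrt{39677 - 7 \left(S - 100\right)} = \sqrt{39677 - 7 \left(312 - 100\right)} = \sqrt{39677 - 1484} = \sqrt{38193}$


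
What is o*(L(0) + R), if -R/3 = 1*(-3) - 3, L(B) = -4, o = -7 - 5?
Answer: -168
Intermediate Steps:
o = -12
R = 18 (R = -3*(1*(-3) - 3) = -3*(-3 - 3) = -3*(-6) = 18)
o*(L(0) + R) = -12*(-4 + 18) = -12*14 = -168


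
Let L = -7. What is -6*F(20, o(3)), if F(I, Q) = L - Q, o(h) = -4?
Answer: 18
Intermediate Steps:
F(I, Q) = -7 - Q
-6*F(20, o(3)) = -6*(-7 - 1*(-4)) = -6*(-7 + 4) = -6*(-3) = 18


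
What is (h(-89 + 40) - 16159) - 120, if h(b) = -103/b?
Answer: -797568/49 ≈ -16277.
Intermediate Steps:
(h(-89 + 40) - 16159) - 120 = (-103/(-89 + 40) - 16159) - 120 = (-103/(-49) - 16159) - 120 = (-103*(-1/49) - 16159) - 120 = (103/49 - 16159) - 120 = -791688/49 - 120 = -797568/49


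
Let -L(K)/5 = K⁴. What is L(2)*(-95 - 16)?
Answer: 8880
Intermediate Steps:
L(K) = -5*K⁴
L(2)*(-95 - 16) = (-5*2⁴)*(-95 - 16) = -5*16*(-111) = -80*(-111) = 8880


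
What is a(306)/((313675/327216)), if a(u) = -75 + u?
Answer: 75586896/313675 ≈ 240.97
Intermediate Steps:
a(306)/((313675/327216)) = (-75 + 306)/((313675/327216)) = 231/((313675*(1/327216))) = 231/(313675/327216) = 231*(327216/313675) = 75586896/313675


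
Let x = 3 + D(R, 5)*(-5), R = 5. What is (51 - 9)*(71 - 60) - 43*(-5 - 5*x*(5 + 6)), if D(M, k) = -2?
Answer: 31422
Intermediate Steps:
x = 13 (x = 3 - 2*(-5) = 3 + 10 = 13)
(51 - 9)*(71 - 60) - 43*(-5 - 5*x*(5 + 6)) = (51 - 9)*(71 - 60) - 43*(-5 - 65*(5 + 6)) = 42*11 - 43*(-5 - 65*11) = 462 - 43*(-5 - 5*143) = 462 - 43*(-5 - 715) = 462 - 43*(-720) = 462 + 30960 = 31422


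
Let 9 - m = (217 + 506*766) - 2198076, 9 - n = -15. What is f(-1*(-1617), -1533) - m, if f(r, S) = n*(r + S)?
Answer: -1808256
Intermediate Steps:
n = 24 (n = 9 - 1*(-15) = 9 + 15 = 24)
f(r, S) = 24*S + 24*r (f(r, S) = 24*(r + S) = 24*(S + r) = 24*S + 24*r)
m = 1810272 (m = 9 - ((217 + 506*766) - 2198076) = 9 - ((217 + 387596) - 2198076) = 9 - (387813 - 2198076) = 9 - 1*(-1810263) = 9 + 1810263 = 1810272)
f(-1*(-1617), -1533) - m = (24*(-1533) + 24*(-1*(-1617))) - 1*1810272 = (-36792 + 24*1617) - 1810272 = (-36792 + 38808) - 1810272 = 2016 - 1810272 = -1808256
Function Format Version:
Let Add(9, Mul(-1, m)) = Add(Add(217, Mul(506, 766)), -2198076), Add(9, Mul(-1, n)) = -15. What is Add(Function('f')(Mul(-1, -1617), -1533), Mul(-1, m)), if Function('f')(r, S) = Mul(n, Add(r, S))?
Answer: -1808256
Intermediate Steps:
n = 24 (n = Add(9, Mul(-1, -15)) = Add(9, 15) = 24)
Function('f')(r, S) = Add(Mul(24, S), Mul(24, r)) (Function('f')(r, S) = Mul(24, Add(r, S)) = Mul(24, Add(S, r)) = Add(Mul(24, S), Mul(24, r)))
m = 1810272 (m = Add(9, Mul(-1, Add(Add(217, Mul(506, 766)), -2198076))) = Add(9, Mul(-1, Add(Add(217, 387596), -2198076))) = Add(9, Mul(-1, Add(387813, -2198076))) = Add(9, Mul(-1, -1810263)) = Add(9, 1810263) = 1810272)
Add(Function('f')(Mul(-1, -1617), -1533), Mul(-1, m)) = Add(Add(Mul(24, -1533), Mul(24, Mul(-1, -1617))), Mul(-1, 1810272)) = Add(Add(-36792, Mul(24, 1617)), -1810272) = Add(Add(-36792, 38808), -1810272) = Add(2016, -1810272) = -1808256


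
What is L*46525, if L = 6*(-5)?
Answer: -1395750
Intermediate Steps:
L = -30
L*46525 = -30*46525 = -1395750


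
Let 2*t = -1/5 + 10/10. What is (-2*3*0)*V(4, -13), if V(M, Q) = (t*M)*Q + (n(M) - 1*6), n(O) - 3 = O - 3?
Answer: 0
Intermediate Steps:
n(O) = O (n(O) = 3 + (O - 3) = 3 + (-3 + O) = O)
t = 2/5 (t = (-1/5 + 10/10)/2 = (-1*1/5 + 10*(1/10))/2 = (-1/5 + 1)/2 = (1/2)*(4/5) = 2/5 ≈ 0.40000)
V(M, Q) = -6 + M + 2*M*Q/5 (V(M, Q) = (2*M/5)*Q + (M - 1*6) = 2*M*Q/5 + (M - 6) = 2*M*Q/5 + (-6 + M) = -6 + M + 2*M*Q/5)
(-2*3*0)*V(4, -13) = (-2*3*0)*(-6 + 4 + (2/5)*4*(-13)) = (-6*0)*(-6 + 4 - 104/5) = 0*(-114/5) = 0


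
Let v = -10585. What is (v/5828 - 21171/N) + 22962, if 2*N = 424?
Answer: 1765296814/77221 ≈ 22860.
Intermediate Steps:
N = 212 (N = (½)*424 = 212)
(v/5828 - 21171/N) + 22962 = (-10585/5828 - 21171/212) + 22962 = -7851788/77221 + 22962 = 1765296814/77221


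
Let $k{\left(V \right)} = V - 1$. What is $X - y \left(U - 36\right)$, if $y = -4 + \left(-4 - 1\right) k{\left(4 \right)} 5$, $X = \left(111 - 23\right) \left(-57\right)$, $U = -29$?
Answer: $-10151$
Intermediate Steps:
$X = -5016$ ($X = 88 \left(-57\right) = -5016$)
$k{\left(V \right)} = -1 + V$ ($k{\left(V \right)} = V - 1 = -1 + V$)
$y = -79$ ($y = -4 + \left(-4 - 1\right) \left(-1 + 4\right) 5 = -4 + \left(-5\right) 3 \cdot 5 = -4 - 75 = -79$)
$X - y \left(U - 36\right) = -5016 - - 79 \left(-29 - 36\right) = -5016 - \left(-79\right) \left(-65\right) = -5016 - 5135 = -10151$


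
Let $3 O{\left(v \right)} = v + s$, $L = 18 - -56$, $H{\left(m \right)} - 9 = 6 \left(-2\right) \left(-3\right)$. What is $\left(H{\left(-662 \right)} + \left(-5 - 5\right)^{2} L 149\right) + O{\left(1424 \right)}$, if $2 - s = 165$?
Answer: $\frac{3309196}{3} \approx 1.1031 \cdot 10^{6}$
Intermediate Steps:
$s = -163$ ($s = 2 - 165 = -163$)
$H{\left(m \right)} = 45$ ($H{\left(m \right)} = 9 + 6 \left(-2\right) \left(-3\right) = 9 - -36 = 9 + 36 = 45$)
$L = 74$ ($L = 18 + 56 = 74$)
$O{\left(v \right)} = - \frac{163}{3} + \frac{v}{3}$ ($O{\left(v \right)} = \frac{v - 163}{3} = \frac{-163 + v}{3} = - \frac{163}{3} + \frac{v}{3}$)
$\left(H{\left(-662 \right)} + \left(-5 - 5\right)^{2} L 149\right) + O{\left(1424 \right)} = \left(45 + \left(-5 - 5\right)^{2} \cdot 74 \cdot 149\right) + \left(- \frac{163}{3} + \frac{1}{3} \cdot 1424\right) = \left(45 + \left(-10\right)^{2} \cdot 74 \cdot 149\right) + \left(- \frac{163}{3} + \frac{1424}{3}\right) = \left(45 + 100 \cdot 74 \cdot 149\right) + \frac{1261}{3} = \left(45 + 7400 \cdot 149\right) + \frac{1261}{3} = \left(45 + 1102600\right) + \frac{1261}{3} = 1102645 + \frac{1261}{3} = \frac{3309196}{3}$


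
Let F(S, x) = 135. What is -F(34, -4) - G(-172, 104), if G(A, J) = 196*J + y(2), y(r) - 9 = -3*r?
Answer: -20522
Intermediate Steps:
y(r) = 9 - 3*r
G(A, J) = 3 + 196*J (G(A, J) = 196*J + (9 - 3*2) = 196*J + (9 - 6) = 196*J + 3 = 3 + 196*J)
-F(34, -4) - G(-172, 104) = -1*135 - (3 + 196*104) = -135 - (3 + 20384) = -135 - 1*20387 = -135 - 20387 = -20522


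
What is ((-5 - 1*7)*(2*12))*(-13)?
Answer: 3744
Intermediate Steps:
((-5 - 1*7)*(2*12))*(-13) = ((-5 - 7)*24)*(-13) = -12*24*(-13) = -288*(-13) = 3744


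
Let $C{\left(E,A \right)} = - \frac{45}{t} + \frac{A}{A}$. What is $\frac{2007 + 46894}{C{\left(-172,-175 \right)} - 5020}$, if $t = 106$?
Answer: $- \frac{5183506}{532059} \approx -9.7424$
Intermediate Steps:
$C{\left(E,A \right)} = \frac{61}{106}$ ($C{\left(E,A \right)} = - \frac{45}{106} + \frac{A}{A} = \left(-45\right) \frac{1}{106} + 1 = - \frac{45}{106} + 1 = \frac{61}{106}$)
$\frac{2007 + 46894}{C{\left(-172,-175 \right)} - 5020} = \frac{2007 + 46894}{\frac{61}{106} - 5020} = \frac{48901}{- \frac{532059}{106}} = 48901 \left(- \frac{106}{532059}\right) = - \frac{5183506}{532059}$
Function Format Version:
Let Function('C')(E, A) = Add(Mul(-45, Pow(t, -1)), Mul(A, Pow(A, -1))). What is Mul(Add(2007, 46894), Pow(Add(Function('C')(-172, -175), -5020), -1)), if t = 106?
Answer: Rational(-5183506, 532059) ≈ -9.7424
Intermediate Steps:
Function('C')(E, A) = Rational(61, 106) (Function('C')(E, A) = Add(Mul(-45, Pow(106, -1)), Mul(A, Pow(A, -1))) = Add(Mul(-45, Rational(1, 106)), 1) = Add(Rational(-45, 106), 1) = Rational(61, 106))
Mul(Add(2007, 46894), Pow(Add(Function('C')(-172, -175), -5020), -1)) = Mul(Add(2007, 46894), Pow(Add(Rational(61, 106), -5020), -1)) = Mul(48901, Pow(Rational(-532059, 106), -1)) = Mul(48901, Rational(-106, 532059)) = Rational(-5183506, 532059)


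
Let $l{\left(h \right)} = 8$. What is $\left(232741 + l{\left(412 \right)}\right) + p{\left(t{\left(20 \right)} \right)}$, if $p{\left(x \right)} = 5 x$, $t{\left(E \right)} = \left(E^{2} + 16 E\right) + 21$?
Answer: $236454$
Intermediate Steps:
$t{\left(E \right)} = 21 + E^{2} + 16 E$
$\left(232741 + l{\left(412 \right)}\right) + p{\left(t{\left(20 \right)} \right)} = \left(232741 + 8\right) + 5 \left(21 + 20^{2} + 16 \cdot 20\right) = 232749 + 5 \left(21 + 400 + 320\right) = 232749 + 5 \cdot 741 = 232749 + 3705 = 236454$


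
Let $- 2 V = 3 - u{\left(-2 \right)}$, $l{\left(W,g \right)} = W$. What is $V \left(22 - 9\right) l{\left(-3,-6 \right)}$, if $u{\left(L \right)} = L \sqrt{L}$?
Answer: $\frac{117}{2} + 39 i \sqrt{2} \approx 58.5 + 55.154 i$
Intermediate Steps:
$u{\left(L \right)} = L^{\frac{3}{2}}$
$V = - \frac{3}{2} - i \sqrt{2}$ ($V = - \frac{3 - \left(-2\right)^{\frac{3}{2}}}{2} = - \frac{3 - - 2 i \sqrt{2}}{2} = - \frac{3 + 2 i \sqrt{2}}{2} = - \frac{3}{2} - i \sqrt{2} \approx -1.5 - 1.4142 i$)
$V \left(22 - 9\right) l{\left(-3,-6 \right)} = \left(- \frac{3}{2} - i \sqrt{2}\right) \left(22 - 9\right) \left(-3\right) = \left(- \frac{3}{2} - i \sqrt{2}\right) 13 \left(-3\right) = \left(- \frac{39}{2} - 13 i \sqrt{2}\right) \left(-3\right) = \frac{117}{2} + 39 i \sqrt{2}$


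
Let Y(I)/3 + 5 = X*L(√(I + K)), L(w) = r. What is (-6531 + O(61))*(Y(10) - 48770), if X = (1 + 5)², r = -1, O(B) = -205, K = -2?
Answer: 329343248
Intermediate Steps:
L(w) = -1
X = 36 (X = 6² = 36)
Y(I) = -123 (Y(I) = -15 + 3*(36*(-1)) = -15 + 3*(-36) = -15 - 108 = -123)
(-6531 + O(61))*(Y(10) - 48770) = (-6531 - 205)*(-123 - 48770) = -6736*(-48893) = 329343248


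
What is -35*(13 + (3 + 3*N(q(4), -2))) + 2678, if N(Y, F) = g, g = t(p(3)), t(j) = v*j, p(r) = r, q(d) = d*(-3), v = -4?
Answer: 3378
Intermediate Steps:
q(d) = -3*d
t(j) = -4*j
g = -12 (g = -4*3 = -12)
N(Y, F) = -12
-35*(13 + (3 + 3*N(q(4), -2))) + 2678 = -35*(13 + (3 + 3*(-12))) + 2678 = -35*(13 + (3 - 36)) + 2678 = -35*(13 - 33) + 2678 = -35*(-20) + 2678 = 700 + 2678 = 3378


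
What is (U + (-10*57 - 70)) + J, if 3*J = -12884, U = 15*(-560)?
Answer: -40004/3 ≈ -13335.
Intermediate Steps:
U = -8400
J = -12884/3 (J = (1/3)*(-12884) = -12884/3 ≈ -4294.7)
(U + (-10*57 - 70)) + J = (-8400 + (-10*57 - 70)) - 12884/3 = (-8400 + (-570 - 70)) - 12884/3 = (-8400 - 640) - 12884/3 = -9040 - 12884/3 = -40004/3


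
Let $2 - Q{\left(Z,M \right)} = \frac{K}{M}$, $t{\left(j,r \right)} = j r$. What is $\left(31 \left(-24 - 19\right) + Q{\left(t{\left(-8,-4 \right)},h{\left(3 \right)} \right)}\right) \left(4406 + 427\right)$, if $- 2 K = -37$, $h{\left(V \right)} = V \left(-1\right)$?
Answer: $- \frac{12805839}{2} \approx -6.4029 \cdot 10^{6}$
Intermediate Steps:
$h{\left(V \right)} = - V$
$K = \frac{37}{2}$ ($K = \left(- \frac{1}{2}\right) \left(-37\right) = \frac{37}{2} \approx 18.5$)
$Q{\left(Z,M \right)} = 2 - \frac{37}{2 M}$
$\left(31 \left(-24 - 19\right) + Q{\left(t{\left(-8,-4 \right)},h{\left(3 \right)} \right)}\right) \left(4406 + 427\right) = \left(31 \left(-24 - 19\right) - \left(-2 + \frac{37}{2 \left(\left(-1\right) 3\right)}\right)\right) \left(4406 + 427\right) = \left(31 \left(-43\right) - \left(-2 + \frac{37}{2 \left(-3\right)}\right)\right) 4833 = \left(-1333 + \left(2 - - \frac{37}{6}\right)\right) 4833 = \left(-1333 + \left(2 + \frac{37}{6}\right)\right) 4833 = \left(-1333 + \frac{49}{6}\right) 4833 = \left(- \frac{7949}{6}\right) 4833 = - \frac{12805839}{2}$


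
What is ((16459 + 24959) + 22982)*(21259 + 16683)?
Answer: 2443464800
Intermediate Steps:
((16459 + 24959) + 22982)*(21259 + 16683) = (41418 + 22982)*37942 = 64400*37942 = 2443464800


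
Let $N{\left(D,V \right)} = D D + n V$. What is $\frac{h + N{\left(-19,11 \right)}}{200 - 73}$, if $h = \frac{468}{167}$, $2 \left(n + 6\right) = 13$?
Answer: $\frac{123347}{42418} \approx 2.9079$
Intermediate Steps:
$n = \frac{1}{2}$ ($n = -6 + \frac{1}{2} \cdot 13 = -6 + \frac{13}{2} = \frac{1}{2} \approx 0.5$)
$N{\left(D,V \right)} = D^{2} + \frac{V}{2}$ ($N{\left(D,V \right)} = D D + \frac{V}{2} = D^{2} + \frac{V}{2}$)
$h = \frac{468}{167}$ ($h = 468 \cdot \frac{1}{167} = \frac{468}{167} \approx 2.8024$)
$\frac{h + N{\left(-19,11 \right)}}{200 - 73} = \frac{\frac{468}{167} + \left(\left(-19\right)^{2} + \frac{1}{2} \cdot 11\right)}{200 - 73} = \frac{\frac{468}{167} + \left(361 + \frac{11}{2}\right)}{200 - 73} = \frac{\frac{468}{167} + \frac{733}{2}}{200 - 73} = \frac{123347}{334 \cdot 127} = \frac{123347}{334} \cdot \frac{1}{127} = \frac{123347}{42418}$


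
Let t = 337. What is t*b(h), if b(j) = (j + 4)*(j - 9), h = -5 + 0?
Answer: 4718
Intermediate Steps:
h = -5
b(j) = (-9 + j)*(4 + j) (b(j) = (4 + j)*(-9 + j) = (-9 + j)*(4 + j))
t*b(h) = 337*(-36 + (-5)² - 5*(-5)) = 337*(-36 + 25 + 25) = 337*14 = 4718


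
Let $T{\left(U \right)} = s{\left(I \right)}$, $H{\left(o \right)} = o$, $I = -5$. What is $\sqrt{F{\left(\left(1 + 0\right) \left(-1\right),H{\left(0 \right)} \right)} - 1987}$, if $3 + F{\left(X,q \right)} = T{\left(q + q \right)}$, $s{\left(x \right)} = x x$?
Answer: $i \sqrt{1965} \approx 44.328 i$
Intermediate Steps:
$s{\left(x \right)} = x^{2}$
$T{\left(U \right)} = 25$ ($T{\left(U \right)} = \left(-5\right)^{2} = 25$)
$F{\left(X,q \right)} = 22$ ($F{\left(X,q \right)} = -3 + 25 = 22$)
$\sqrt{F{\left(\left(1 + 0\right) \left(-1\right),H{\left(0 \right)} \right)} - 1987} = \sqrt{22 - 1987} = \sqrt{-1965} = i \sqrt{1965}$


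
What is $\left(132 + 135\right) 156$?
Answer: $41652$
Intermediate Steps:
$\left(132 + 135\right) 156 = 267 \cdot 156 = 41652$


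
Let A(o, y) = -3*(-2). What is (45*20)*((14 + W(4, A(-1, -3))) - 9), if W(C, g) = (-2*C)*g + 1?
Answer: -37800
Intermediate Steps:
A(o, y) = 6
W(C, g) = 1 - 2*C*g (W(C, g) = -2*C*g + 1 = 1 - 2*C*g)
(45*20)*((14 + W(4, A(-1, -3))) - 9) = (45*20)*((14 + (1 - 2*4*6)) - 9) = 900*((14 + (1 - 48)) - 9) = 900*((14 - 47) - 9) = 900*(-33 - 9) = 900*(-42) = -37800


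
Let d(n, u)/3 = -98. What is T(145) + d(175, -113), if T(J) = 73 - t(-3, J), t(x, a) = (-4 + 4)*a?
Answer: -221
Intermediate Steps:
t(x, a) = 0 (t(x, a) = 0*a = 0)
d(n, u) = -294 (d(n, u) = 3*(-98) = -294)
T(J) = 73 (T(J) = 73 - 1*0 = 73 + 0 = 73)
T(145) + d(175, -113) = 73 - 294 = -221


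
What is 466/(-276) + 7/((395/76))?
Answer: -18619/54510 ≈ -0.34157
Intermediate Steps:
466/(-276) + 7/((395/76)) = 466*(-1/276) + 7/((395*(1/76))) = -233/138 + 7/(395/76) = -233/138 + 7*(76/395) = -233/138 + 532/395 = -18619/54510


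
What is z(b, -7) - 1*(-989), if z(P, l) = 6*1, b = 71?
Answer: 995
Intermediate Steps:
z(P, l) = 6
z(b, -7) - 1*(-989) = 6 - 1*(-989) = 6 + 989 = 995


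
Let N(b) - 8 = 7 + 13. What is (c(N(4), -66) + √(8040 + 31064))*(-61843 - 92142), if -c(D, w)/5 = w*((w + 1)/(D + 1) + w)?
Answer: 100562983950/29 - 1231880*√611 ≈ 3.4372e+9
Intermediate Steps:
N(b) = 28 (N(b) = 8 + (7 + 13) = 8 + 20 = 28)
c(D, w) = -5*w*(w + (1 + w)/(1 + D)) (c(D, w) = -5*w*((w + 1)/(D + 1) + w) = -5*w*((1 + w)/(1 + D) + w) = -5*w*(w + (1 + w)/(1 + D)))
(c(N(4), -66) + √(8040 + 31064))*(-61843 - 92142) = (-5*(-66)*(1 + 2*(-66) + 28*(-66))/(1 + 28) + √(8040 + 31064))*(-61843 - 92142) = (-5*(-66)*(1 - 132 - 1848)/29 + √39104)*(-153985) = (-5*(-66)*1/29*(-1979) + 8*√611)*(-153985) = (-653070/29 + 8*√611)*(-153985) = 100562983950/29 - 1231880*√611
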